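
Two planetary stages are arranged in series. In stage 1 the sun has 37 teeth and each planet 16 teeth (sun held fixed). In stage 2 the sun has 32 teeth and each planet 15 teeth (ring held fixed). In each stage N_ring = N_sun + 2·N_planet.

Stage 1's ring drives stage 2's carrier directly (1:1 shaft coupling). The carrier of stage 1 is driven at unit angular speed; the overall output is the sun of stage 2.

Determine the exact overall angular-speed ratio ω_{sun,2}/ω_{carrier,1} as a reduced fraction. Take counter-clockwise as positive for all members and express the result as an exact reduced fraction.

Stage 1: N_ring = 37 + 2·16 = 69
Stage 1: 37(ω_s−ω_c) = −69(ω_r−ω_c),  ω_s=0, ω_c=1
Stage 1: ω_r = 1 − (37/69)(0−1) = 106/69
  ⇒ ω_r¹/ω_c¹ = 106/69
Stage 2: N_ring = 32 + 2·15 = 62
Stage 2: 32(ω_s−ω_c) = −62(ω_r−ω_c),  ω_r=0, ω_c=1
Stage 2: ω_s = 1 − (62/32)(0−1) = 47/16
  ⇒ ω_s²/ω_c² = 47/16
Coupling ω_c² = ω_r¹ ⇒ overall = 106/69 × 47/16 = 2491/552

2491/552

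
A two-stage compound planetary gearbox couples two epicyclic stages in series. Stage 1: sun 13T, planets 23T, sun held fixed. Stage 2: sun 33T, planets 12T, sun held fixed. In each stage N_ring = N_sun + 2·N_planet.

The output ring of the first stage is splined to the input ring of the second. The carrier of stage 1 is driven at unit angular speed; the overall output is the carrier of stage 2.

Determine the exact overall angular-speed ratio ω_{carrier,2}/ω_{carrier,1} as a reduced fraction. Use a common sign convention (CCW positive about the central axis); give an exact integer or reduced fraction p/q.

228/295

Stage 1: N_ring = 13 + 2·23 = 59
Stage 1: 13(ω_s−ω_c) = −59(ω_r−ω_c),  ω_s=0, ω_c=1
Stage 1: ω_r = 1 − (13/59)(0−1) = 72/59
  ⇒ ω_r¹/ω_c¹ = 72/59
Stage 2: N_ring = 33 + 2·12 = 57
Stage 2: 33(ω_s−ω_c) = −57(ω_r−ω_c),  ω_s=0, ω_r=1
Stage 2: 33(0−ω_c) = −57(1−ω_c)  ⇒  90ω_c = 57  ⇒  ω_c = 19/30
  ⇒ ω_c²/ω_r² = 19/30
Coupling ω_r² = ω_r¹ ⇒ overall = 72/59 × 19/30 = 228/295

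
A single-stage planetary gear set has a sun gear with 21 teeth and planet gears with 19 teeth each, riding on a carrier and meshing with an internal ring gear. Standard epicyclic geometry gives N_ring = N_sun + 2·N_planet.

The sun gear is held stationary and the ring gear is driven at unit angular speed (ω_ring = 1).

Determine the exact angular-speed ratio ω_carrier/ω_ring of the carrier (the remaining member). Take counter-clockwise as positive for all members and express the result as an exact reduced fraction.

59/80

N_ring = 21 + 2·19 = 59
21(ω_s−ω_c) = −59(ω_r−ω_c),  ω_s=0, ω_r=1
21(0−ω_c) = −59(1−ω_c)  ⇒  80ω_c = 59  ⇒  ω_c = 59/80
ω_c/ω_r = 59/80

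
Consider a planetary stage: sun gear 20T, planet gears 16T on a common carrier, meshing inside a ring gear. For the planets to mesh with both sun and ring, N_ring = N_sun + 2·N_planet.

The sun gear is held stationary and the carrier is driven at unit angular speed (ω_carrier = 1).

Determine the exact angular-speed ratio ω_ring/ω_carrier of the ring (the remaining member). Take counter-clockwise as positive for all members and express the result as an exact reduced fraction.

18/13

N_ring = 20 + 2·16 = 52
20(ω_s−ω_c) = −52(ω_r−ω_c),  ω_s=0, ω_c=1
ω_r = 1 − (20/52)(0−1) = 18/13
ω_r/ω_c = 18/13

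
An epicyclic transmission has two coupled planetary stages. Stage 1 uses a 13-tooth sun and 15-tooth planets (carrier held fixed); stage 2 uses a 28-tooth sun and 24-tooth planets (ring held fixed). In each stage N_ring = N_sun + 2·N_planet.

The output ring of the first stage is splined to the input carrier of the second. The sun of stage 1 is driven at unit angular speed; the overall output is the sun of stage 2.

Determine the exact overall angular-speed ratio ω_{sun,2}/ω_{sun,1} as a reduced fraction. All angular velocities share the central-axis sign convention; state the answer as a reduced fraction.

Stage 1: N_ring = 13 + 2·15 = 43
Stage 1: 13(ω_s−ω_c) = −43(ω_r−ω_c),  ω_c=0, ω_s=1
Stage 1: ω_r = 0 − (13/43)(1−0) = -13/43
  ⇒ ω_r¹/ω_s¹ = -13/43
Stage 2: N_ring = 28 + 2·24 = 76
Stage 2: 28(ω_s−ω_c) = −76(ω_r−ω_c),  ω_r=0, ω_c=1
Stage 2: ω_s = 1 − (76/28)(0−1) = 26/7
  ⇒ ω_s²/ω_c² = 26/7
Coupling ω_c² = ω_r¹ ⇒ overall = -13/43 × 26/7 = -338/301

-338/301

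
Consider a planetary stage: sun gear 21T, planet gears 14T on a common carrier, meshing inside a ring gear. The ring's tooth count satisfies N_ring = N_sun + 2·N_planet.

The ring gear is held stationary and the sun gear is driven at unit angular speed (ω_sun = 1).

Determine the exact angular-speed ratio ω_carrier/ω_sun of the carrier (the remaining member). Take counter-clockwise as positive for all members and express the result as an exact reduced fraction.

N_ring = 21 + 2·14 = 49
21(ω_s−ω_c) = −49(ω_r−ω_c),  ω_r=0, ω_s=1
21(1−ω_c) = −49(0−ω_c)  ⇒  70ω_c = 21  ⇒  ω_c = 3/10
ω_c/ω_s = 3/10

3/10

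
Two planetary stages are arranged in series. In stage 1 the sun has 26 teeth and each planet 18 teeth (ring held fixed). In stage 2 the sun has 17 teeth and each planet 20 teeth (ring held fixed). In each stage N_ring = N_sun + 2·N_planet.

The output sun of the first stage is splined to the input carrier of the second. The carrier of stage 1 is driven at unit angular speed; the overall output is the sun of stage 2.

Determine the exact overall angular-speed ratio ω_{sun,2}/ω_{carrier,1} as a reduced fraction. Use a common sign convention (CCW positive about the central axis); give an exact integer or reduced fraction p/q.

3256/221

Stage 1: N_ring = 26 + 2·18 = 62
Stage 1: 26(ω_s−ω_c) = −62(ω_r−ω_c),  ω_r=0, ω_c=1
Stage 1: ω_s = 1 − (62/26)(0−1) = 44/13
  ⇒ ω_s¹/ω_c¹ = 44/13
Stage 2: N_ring = 17 + 2·20 = 57
Stage 2: 17(ω_s−ω_c) = −57(ω_r−ω_c),  ω_r=0, ω_c=1
Stage 2: ω_s = 1 − (57/17)(0−1) = 74/17
  ⇒ ω_s²/ω_c² = 74/17
Coupling ω_c² = ω_s¹ ⇒ overall = 44/13 × 74/17 = 3256/221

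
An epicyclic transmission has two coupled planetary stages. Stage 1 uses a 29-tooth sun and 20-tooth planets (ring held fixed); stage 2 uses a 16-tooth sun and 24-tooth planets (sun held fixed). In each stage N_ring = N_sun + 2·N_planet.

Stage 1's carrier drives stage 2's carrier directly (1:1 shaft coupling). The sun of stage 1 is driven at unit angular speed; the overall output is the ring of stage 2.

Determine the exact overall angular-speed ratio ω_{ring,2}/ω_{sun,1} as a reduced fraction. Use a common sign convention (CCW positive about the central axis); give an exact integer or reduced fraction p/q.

145/392

Stage 1: N_ring = 29 + 2·20 = 69
Stage 1: 29(ω_s−ω_c) = −69(ω_r−ω_c),  ω_r=0, ω_s=1
Stage 1: 29(1−ω_c) = −69(0−ω_c)  ⇒  98ω_c = 29  ⇒  ω_c = 29/98
  ⇒ ω_c¹/ω_s¹ = 29/98
Stage 2: N_ring = 16 + 2·24 = 64
Stage 2: 16(ω_s−ω_c) = −64(ω_r−ω_c),  ω_s=0, ω_c=1
Stage 2: ω_r = 1 − (16/64)(0−1) = 5/4
  ⇒ ω_r²/ω_c² = 5/4
Coupling ω_c² = ω_c¹ ⇒ overall = 29/98 × 5/4 = 145/392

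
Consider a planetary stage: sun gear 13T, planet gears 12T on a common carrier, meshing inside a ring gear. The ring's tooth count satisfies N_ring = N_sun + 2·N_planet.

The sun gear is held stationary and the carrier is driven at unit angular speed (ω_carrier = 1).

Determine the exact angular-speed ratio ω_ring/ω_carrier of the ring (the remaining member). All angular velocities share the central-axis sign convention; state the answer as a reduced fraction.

50/37

N_ring = 13 + 2·12 = 37
13(ω_s−ω_c) = −37(ω_r−ω_c),  ω_s=0, ω_c=1
ω_r = 1 − (13/37)(0−1) = 50/37
ω_r/ω_c = 50/37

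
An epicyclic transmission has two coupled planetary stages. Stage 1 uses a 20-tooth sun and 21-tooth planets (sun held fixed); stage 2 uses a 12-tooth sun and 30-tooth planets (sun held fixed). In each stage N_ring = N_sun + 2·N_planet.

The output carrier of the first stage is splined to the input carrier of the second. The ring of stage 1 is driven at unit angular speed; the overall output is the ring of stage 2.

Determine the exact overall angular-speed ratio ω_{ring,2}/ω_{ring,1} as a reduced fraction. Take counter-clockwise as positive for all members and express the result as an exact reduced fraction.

217/246

Stage 1: N_ring = 20 + 2·21 = 62
Stage 1: 20(ω_s−ω_c) = −62(ω_r−ω_c),  ω_s=0, ω_r=1
Stage 1: 20(0−ω_c) = −62(1−ω_c)  ⇒  82ω_c = 62  ⇒  ω_c = 31/41
  ⇒ ω_c¹/ω_r¹ = 31/41
Stage 2: N_ring = 12 + 2·30 = 72
Stage 2: 12(ω_s−ω_c) = −72(ω_r−ω_c),  ω_s=0, ω_c=1
Stage 2: ω_r = 1 − (12/72)(0−1) = 7/6
  ⇒ ω_r²/ω_c² = 7/6
Coupling ω_c² = ω_c¹ ⇒ overall = 31/41 × 7/6 = 217/246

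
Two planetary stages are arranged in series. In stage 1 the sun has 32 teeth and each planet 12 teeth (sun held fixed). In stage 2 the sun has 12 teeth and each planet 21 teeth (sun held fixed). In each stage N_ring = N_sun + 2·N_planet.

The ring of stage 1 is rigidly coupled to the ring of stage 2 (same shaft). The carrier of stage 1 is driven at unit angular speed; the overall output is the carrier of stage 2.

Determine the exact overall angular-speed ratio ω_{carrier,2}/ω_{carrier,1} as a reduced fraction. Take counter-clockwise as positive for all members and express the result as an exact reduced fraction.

Stage 1: N_ring = 32 + 2·12 = 56
Stage 1: 32(ω_s−ω_c) = −56(ω_r−ω_c),  ω_s=0, ω_c=1
Stage 1: ω_r = 1 − (32/56)(0−1) = 11/7
  ⇒ ω_r¹/ω_c¹ = 11/7
Stage 2: N_ring = 12 + 2·21 = 54
Stage 2: 12(ω_s−ω_c) = −54(ω_r−ω_c),  ω_s=0, ω_r=1
Stage 2: 12(0−ω_c) = −54(1−ω_c)  ⇒  66ω_c = 54  ⇒  ω_c = 9/11
  ⇒ ω_c²/ω_r² = 9/11
Coupling ω_r² = ω_r¹ ⇒ overall = 11/7 × 9/11 = 9/7

9/7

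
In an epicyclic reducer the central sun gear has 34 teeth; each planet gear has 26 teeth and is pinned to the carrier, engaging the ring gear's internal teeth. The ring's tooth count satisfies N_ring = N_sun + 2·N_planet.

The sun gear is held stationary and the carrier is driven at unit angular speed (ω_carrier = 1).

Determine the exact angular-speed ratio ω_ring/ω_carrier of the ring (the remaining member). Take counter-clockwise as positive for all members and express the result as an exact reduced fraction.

60/43

N_ring = 34 + 2·26 = 86
34(ω_s−ω_c) = −86(ω_r−ω_c),  ω_s=0, ω_c=1
ω_r = 1 − (34/86)(0−1) = 60/43
ω_r/ω_c = 60/43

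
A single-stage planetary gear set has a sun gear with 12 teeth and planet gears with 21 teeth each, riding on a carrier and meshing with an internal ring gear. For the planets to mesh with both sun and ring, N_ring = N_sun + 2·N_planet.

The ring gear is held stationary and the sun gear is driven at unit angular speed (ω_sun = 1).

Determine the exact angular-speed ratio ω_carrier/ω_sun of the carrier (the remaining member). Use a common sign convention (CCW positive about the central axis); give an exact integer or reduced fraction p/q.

2/11

N_ring = 12 + 2·21 = 54
12(ω_s−ω_c) = −54(ω_r−ω_c),  ω_r=0, ω_s=1
12(1−ω_c) = −54(0−ω_c)  ⇒  66ω_c = 12  ⇒  ω_c = 2/11
ω_c/ω_s = 2/11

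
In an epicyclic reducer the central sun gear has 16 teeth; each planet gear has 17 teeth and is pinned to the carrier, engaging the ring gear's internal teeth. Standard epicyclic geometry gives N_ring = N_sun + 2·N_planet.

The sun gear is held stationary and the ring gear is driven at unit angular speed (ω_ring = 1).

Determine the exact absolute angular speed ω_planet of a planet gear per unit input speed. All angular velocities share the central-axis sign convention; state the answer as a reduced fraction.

25/17

N_ring = 16 + 2·17 = 50
16(ω_s−ω_c) = −50(ω_r−ω_c),  ω_s=0, ω_r=1
16(0−ω_c) = −50(1−ω_c)  ⇒  66ω_c = 50  ⇒  ω_c = 25/33
sun–planet: 16·(0−25/33) = −17·(ω_p−ω_c)  ⇒  ω_p−ω_c = −(16/17)·(-25/33) = 400/561
ω_p = 25/33 + 400/561 = 25/17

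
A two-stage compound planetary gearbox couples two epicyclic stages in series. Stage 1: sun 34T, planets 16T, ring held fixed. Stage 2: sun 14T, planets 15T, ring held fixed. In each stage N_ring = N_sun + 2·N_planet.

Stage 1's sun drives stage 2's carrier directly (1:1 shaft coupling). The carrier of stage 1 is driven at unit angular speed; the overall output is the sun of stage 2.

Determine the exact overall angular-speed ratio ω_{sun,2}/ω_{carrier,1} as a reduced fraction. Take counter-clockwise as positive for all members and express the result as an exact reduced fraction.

1450/119

Stage 1: N_ring = 34 + 2·16 = 66
Stage 1: 34(ω_s−ω_c) = −66(ω_r−ω_c),  ω_r=0, ω_c=1
Stage 1: ω_s = 1 − (66/34)(0−1) = 50/17
  ⇒ ω_s¹/ω_c¹ = 50/17
Stage 2: N_ring = 14 + 2·15 = 44
Stage 2: 14(ω_s−ω_c) = −44(ω_r−ω_c),  ω_r=0, ω_c=1
Stage 2: ω_s = 1 − (44/14)(0−1) = 29/7
  ⇒ ω_s²/ω_c² = 29/7
Coupling ω_c² = ω_s¹ ⇒ overall = 50/17 × 29/7 = 1450/119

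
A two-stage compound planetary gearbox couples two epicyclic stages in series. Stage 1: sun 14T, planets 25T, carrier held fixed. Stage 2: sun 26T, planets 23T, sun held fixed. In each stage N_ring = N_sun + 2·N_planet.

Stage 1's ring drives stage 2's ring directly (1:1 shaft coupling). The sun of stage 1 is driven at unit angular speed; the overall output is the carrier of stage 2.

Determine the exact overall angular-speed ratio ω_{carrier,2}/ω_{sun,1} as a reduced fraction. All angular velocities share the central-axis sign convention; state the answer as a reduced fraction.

-9/56

Stage 1: N_ring = 14 + 2·25 = 64
Stage 1: 14(ω_s−ω_c) = −64(ω_r−ω_c),  ω_c=0, ω_s=1
Stage 1: ω_r = 0 − (14/64)(1−0) = -7/32
  ⇒ ω_r¹/ω_s¹ = -7/32
Stage 2: N_ring = 26 + 2·23 = 72
Stage 2: 26(ω_s−ω_c) = −72(ω_r−ω_c),  ω_s=0, ω_r=1
Stage 2: 26(0−ω_c) = −72(1−ω_c)  ⇒  98ω_c = 72  ⇒  ω_c = 36/49
  ⇒ ω_c²/ω_r² = 36/49
Coupling ω_r² = ω_r¹ ⇒ overall = -7/32 × 36/49 = -9/56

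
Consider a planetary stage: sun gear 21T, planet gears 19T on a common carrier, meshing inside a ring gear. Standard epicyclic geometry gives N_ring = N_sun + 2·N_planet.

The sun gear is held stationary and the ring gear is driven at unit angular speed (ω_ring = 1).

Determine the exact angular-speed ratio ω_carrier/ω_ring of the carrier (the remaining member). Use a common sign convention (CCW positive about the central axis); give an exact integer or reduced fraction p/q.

59/80

N_ring = 21 + 2·19 = 59
21(ω_s−ω_c) = −59(ω_r−ω_c),  ω_s=0, ω_r=1
21(0−ω_c) = −59(1−ω_c)  ⇒  80ω_c = 59  ⇒  ω_c = 59/80
ω_c/ω_r = 59/80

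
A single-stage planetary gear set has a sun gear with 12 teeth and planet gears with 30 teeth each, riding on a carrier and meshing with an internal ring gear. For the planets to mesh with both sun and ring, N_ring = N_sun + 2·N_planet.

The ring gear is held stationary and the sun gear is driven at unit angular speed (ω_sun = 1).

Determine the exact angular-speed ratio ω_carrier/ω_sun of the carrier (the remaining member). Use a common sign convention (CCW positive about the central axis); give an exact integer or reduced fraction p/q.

1/7

N_ring = 12 + 2·30 = 72
12(ω_s−ω_c) = −72(ω_r−ω_c),  ω_r=0, ω_s=1
12(1−ω_c) = −72(0−ω_c)  ⇒  84ω_c = 12  ⇒  ω_c = 1/7
ω_c/ω_s = 1/7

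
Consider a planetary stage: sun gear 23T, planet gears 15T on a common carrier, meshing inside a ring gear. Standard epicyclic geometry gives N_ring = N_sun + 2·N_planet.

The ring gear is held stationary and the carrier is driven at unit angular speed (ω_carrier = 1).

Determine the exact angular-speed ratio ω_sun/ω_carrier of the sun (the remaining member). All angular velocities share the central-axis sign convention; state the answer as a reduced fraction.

76/23

N_ring = 23 + 2·15 = 53
23(ω_s−ω_c) = −53(ω_r−ω_c),  ω_r=0, ω_c=1
ω_s = 1 − (53/23)(0−1) = 76/23
ω_s/ω_c = 76/23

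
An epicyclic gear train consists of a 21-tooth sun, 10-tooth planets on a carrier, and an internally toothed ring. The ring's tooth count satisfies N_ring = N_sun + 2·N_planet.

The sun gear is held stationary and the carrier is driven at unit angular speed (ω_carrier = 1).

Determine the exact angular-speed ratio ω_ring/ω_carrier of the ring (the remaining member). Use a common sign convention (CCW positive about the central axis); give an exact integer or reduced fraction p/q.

N_ring = 21 + 2·10 = 41
21(ω_s−ω_c) = −41(ω_r−ω_c),  ω_s=0, ω_c=1
ω_r = 1 − (21/41)(0−1) = 62/41
ω_r/ω_c = 62/41

62/41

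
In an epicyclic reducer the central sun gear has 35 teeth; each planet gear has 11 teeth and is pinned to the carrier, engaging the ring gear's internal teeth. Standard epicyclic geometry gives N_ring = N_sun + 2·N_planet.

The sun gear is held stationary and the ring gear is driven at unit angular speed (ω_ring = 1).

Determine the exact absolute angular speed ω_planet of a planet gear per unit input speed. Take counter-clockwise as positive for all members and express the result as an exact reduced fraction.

N_ring = 35 + 2·11 = 57
35(ω_s−ω_c) = −57(ω_r−ω_c),  ω_s=0, ω_r=1
35(0−ω_c) = −57(1−ω_c)  ⇒  92ω_c = 57  ⇒  ω_c = 57/92
sun–planet: 35·(0−57/92) = −11·(ω_p−ω_c)  ⇒  ω_p−ω_c = −(35/11)·(-57/92) = 1995/1012
ω_p = 57/92 + 1995/1012 = 57/22

57/22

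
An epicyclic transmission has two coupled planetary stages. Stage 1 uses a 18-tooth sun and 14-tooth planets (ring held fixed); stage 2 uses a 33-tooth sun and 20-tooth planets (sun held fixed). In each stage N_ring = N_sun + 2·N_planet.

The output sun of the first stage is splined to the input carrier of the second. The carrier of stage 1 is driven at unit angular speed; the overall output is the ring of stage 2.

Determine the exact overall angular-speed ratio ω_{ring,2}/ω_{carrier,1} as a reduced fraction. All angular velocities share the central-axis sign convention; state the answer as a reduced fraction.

Stage 1: N_ring = 18 + 2·14 = 46
Stage 1: 18(ω_s−ω_c) = −46(ω_r−ω_c),  ω_r=0, ω_c=1
Stage 1: ω_s = 1 − (46/18)(0−1) = 32/9
  ⇒ ω_s¹/ω_c¹ = 32/9
Stage 2: N_ring = 33 + 2·20 = 73
Stage 2: 33(ω_s−ω_c) = −73(ω_r−ω_c),  ω_s=0, ω_c=1
Stage 2: ω_r = 1 − (33/73)(0−1) = 106/73
  ⇒ ω_r²/ω_c² = 106/73
Coupling ω_c² = ω_s¹ ⇒ overall = 32/9 × 106/73 = 3392/657

3392/657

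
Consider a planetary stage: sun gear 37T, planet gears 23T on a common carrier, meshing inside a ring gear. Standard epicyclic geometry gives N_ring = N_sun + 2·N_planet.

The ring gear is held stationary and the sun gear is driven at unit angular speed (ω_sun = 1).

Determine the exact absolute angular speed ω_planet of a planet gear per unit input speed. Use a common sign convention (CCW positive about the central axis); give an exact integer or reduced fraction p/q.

N_ring = 37 + 2·23 = 83
37(ω_s−ω_c) = −83(ω_r−ω_c),  ω_r=0, ω_s=1
37(1−ω_c) = −83(0−ω_c)  ⇒  120ω_c = 37  ⇒  ω_c = 37/120
sun–planet: 37·(1−37/120) = −23·(ω_p−ω_c)  ⇒  ω_p−ω_c = −(37/23)·(83/120) = -3071/2760
ω_p = 37/120 − 3071/2760 = -37/46

-37/46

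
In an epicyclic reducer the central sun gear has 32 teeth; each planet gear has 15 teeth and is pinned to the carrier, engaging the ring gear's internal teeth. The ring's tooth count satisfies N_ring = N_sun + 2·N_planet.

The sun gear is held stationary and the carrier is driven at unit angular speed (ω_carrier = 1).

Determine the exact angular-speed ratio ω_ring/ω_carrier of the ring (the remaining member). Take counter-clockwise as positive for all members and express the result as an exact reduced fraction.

47/31

N_ring = 32 + 2·15 = 62
32(ω_s−ω_c) = −62(ω_r−ω_c),  ω_s=0, ω_c=1
ω_r = 1 − (32/62)(0−1) = 47/31
ω_r/ω_c = 47/31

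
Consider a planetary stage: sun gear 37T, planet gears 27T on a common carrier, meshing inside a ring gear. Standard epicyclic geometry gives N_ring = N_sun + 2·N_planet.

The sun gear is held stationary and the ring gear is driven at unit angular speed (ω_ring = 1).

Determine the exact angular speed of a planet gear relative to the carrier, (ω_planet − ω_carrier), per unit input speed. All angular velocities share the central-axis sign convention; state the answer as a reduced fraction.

3367/3456

N_ring = 37 + 2·27 = 91
37(ω_s−ω_c) = −91(ω_r−ω_c),  ω_s=0, ω_r=1
37(0−ω_c) = −91(1−ω_c)  ⇒  128ω_c = 91  ⇒  ω_c = 91/128
sun–planet: 37·(0−91/128) = −27·(ω_p−ω_c)  ⇒  ω_p−ω_c = −(37/27)·(-91/128) = 3367/3456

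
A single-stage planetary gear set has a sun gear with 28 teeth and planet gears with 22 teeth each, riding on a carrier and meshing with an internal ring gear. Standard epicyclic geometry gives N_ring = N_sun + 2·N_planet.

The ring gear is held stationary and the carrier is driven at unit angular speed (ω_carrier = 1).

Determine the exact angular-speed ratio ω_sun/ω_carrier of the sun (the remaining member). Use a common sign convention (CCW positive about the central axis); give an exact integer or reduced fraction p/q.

N_ring = 28 + 2·22 = 72
28(ω_s−ω_c) = −72(ω_r−ω_c),  ω_r=0, ω_c=1
ω_s = 1 − (72/28)(0−1) = 25/7
ω_s/ω_c = 25/7

25/7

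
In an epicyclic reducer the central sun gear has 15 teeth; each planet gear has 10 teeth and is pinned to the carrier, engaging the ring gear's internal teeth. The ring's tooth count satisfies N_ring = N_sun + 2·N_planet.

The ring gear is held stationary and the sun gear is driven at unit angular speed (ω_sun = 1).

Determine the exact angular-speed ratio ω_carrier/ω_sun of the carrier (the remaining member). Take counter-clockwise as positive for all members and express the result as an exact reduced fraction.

N_ring = 15 + 2·10 = 35
15(ω_s−ω_c) = −35(ω_r−ω_c),  ω_r=0, ω_s=1
15(1−ω_c) = −35(0−ω_c)  ⇒  50ω_c = 15  ⇒  ω_c = 3/10
ω_c/ω_s = 3/10

3/10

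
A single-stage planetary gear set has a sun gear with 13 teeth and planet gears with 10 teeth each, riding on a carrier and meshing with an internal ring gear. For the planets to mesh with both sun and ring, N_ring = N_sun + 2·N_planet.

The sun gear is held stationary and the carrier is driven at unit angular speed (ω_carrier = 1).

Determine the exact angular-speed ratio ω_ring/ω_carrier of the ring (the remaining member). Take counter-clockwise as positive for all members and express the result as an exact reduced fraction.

N_ring = 13 + 2·10 = 33
13(ω_s−ω_c) = −33(ω_r−ω_c),  ω_s=0, ω_c=1
ω_r = 1 − (13/33)(0−1) = 46/33
ω_r/ω_c = 46/33

46/33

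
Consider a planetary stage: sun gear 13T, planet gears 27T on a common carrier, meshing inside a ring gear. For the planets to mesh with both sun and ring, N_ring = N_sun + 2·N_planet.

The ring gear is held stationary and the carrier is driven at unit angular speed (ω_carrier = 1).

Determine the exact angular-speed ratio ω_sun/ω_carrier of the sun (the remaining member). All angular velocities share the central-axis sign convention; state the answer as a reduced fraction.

N_ring = 13 + 2·27 = 67
13(ω_s−ω_c) = −67(ω_r−ω_c),  ω_r=0, ω_c=1
ω_s = 1 − (67/13)(0−1) = 80/13
ω_s/ω_c = 80/13

80/13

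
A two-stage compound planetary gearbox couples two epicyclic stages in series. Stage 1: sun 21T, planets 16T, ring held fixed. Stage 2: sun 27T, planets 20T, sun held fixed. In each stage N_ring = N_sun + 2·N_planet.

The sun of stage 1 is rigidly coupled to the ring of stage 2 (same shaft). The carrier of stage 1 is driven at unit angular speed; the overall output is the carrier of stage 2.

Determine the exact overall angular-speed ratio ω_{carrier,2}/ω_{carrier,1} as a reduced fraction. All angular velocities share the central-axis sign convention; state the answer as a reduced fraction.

Stage 1: N_ring = 21 + 2·16 = 53
Stage 1: 21(ω_s−ω_c) = −53(ω_r−ω_c),  ω_r=0, ω_c=1
Stage 1: ω_s = 1 − (53/21)(0−1) = 74/21
  ⇒ ω_s¹/ω_c¹ = 74/21
Stage 2: N_ring = 27 + 2·20 = 67
Stage 2: 27(ω_s−ω_c) = −67(ω_r−ω_c),  ω_s=0, ω_r=1
Stage 2: 27(0−ω_c) = −67(1−ω_c)  ⇒  94ω_c = 67  ⇒  ω_c = 67/94
  ⇒ ω_c²/ω_r² = 67/94
Coupling ω_r² = ω_s¹ ⇒ overall = 74/21 × 67/94 = 2479/987

2479/987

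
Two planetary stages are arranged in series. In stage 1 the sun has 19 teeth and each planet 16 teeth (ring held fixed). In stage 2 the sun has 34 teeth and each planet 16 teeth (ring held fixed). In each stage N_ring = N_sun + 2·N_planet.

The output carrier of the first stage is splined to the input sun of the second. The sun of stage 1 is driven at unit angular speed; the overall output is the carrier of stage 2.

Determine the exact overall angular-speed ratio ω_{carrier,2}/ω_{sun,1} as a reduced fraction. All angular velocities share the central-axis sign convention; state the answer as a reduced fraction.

Stage 1: N_ring = 19 + 2·16 = 51
Stage 1: 19(ω_s−ω_c) = −51(ω_r−ω_c),  ω_r=0, ω_s=1
Stage 1: 19(1−ω_c) = −51(0−ω_c)  ⇒  70ω_c = 19  ⇒  ω_c = 19/70
  ⇒ ω_c¹/ω_s¹ = 19/70
Stage 2: N_ring = 34 + 2·16 = 66
Stage 2: 34(ω_s−ω_c) = −66(ω_r−ω_c),  ω_r=0, ω_s=1
Stage 2: 34(1−ω_c) = −66(0−ω_c)  ⇒  100ω_c = 34  ⇒  ω_c = 17/50
  ⇒ ω_c²/ω_s² = 17/50
Coupling ω_s² = ω_c¹ ⇒ overall = 19/70 × 17/50 = 323/3500

323/3500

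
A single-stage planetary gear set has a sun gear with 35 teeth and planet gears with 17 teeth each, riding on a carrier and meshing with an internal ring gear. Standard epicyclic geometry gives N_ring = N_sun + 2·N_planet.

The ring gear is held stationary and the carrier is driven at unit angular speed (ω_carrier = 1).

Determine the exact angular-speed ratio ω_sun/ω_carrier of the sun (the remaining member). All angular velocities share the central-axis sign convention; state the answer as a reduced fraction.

104/35

N_ring = 35 + 2·17 = 69
35(ω_s−ω_c) = −69(ω_r−ω_c),  ω_r=0, ω_c=1
ω_s = 1 − (69/35)(0−1) = 104/35
ω_s/ω_c = 104/35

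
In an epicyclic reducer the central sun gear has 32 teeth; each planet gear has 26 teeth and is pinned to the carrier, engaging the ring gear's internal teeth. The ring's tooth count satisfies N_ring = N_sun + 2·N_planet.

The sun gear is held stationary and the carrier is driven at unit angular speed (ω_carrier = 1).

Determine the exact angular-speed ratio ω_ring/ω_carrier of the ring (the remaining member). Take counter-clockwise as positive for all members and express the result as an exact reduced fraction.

29/21

N_ring = 32 + 2·26 = 84
32(ω_s−ω_c) = −84(ω_r−ω_c),  ω_s=0, ω_c=1
ω_r = 1 − (32/84)(0−1) = 29/21
ω_r/ω_c = 29/21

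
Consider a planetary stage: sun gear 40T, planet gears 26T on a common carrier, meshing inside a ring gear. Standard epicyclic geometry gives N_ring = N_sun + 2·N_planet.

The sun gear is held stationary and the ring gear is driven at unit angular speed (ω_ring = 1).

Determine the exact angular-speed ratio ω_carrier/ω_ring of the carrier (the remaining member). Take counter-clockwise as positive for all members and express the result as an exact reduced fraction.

23/33

N_ring = 40 + 2·26 = 92
40(ω_s−ω_c) = −92(ω_r−ω_c),  ω_s=0, ω_r=1
40(0−ω_c) = −92(1−ω_c)  ⇒  132ω_c = 92  ⇒  ω_c = 23/33
ω_c/ω_r = 23/33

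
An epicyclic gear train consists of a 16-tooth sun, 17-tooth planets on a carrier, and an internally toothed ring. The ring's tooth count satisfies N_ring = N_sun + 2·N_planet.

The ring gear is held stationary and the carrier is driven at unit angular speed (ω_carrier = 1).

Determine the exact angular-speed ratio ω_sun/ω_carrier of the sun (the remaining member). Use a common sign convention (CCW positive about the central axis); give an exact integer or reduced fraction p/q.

33/8

N_ring = 16 + 2·17 = 50
16(ω_s−ω_c) = −50(ω_r−ω_c),  ω_r=0, ω_c=1
ω_s = 1 − (50/16)(0−1) = 33/8
ω_s/ω_c = 33/8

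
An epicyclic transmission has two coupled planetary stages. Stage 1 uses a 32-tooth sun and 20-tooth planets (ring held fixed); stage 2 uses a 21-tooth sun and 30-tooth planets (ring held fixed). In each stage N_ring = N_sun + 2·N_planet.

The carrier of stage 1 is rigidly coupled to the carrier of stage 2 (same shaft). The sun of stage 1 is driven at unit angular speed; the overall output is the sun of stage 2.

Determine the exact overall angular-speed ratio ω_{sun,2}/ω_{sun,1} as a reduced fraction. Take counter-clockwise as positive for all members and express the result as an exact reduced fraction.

136/91

Stage 1: N_ring = 32 + 2·20 = 72
Stage 1: 32(ω_s−ω_c) = −72(ω_r−ω_c),  ω_r=0, ω_s=1
Stage 1: 32(1−ω_c) = −72(0−ω_c)  ⇒  104ω_c = 32  ⇒  ω_c = 4/13
  ⇒ ω_c¹/ω_s¹ = 4/13
Stage 2: N_ring = 21 + 2·30 = 81
Stage 2: 21(ω_s−ω_c) = −81(ω_r−ω_c),  ω_r=0, ω_c=1
Stage 2: ω_s = 1 − (81/21)(0−1) = 34/7
  ⇒ ω_s²/ω_c² = 34/7
Coupling ω_c² = ω_c¹ ⇒ overall = 4/13 × 34/7 = 136/91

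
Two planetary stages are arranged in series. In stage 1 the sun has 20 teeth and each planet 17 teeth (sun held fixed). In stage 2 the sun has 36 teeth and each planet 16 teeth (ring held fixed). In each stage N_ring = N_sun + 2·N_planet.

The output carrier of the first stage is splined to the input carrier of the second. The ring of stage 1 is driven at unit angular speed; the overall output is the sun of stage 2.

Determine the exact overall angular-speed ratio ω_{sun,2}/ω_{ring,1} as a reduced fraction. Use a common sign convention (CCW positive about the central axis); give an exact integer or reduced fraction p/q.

Stage 1: N_ring = 20 + 2·17 = 54
Stage 1: 20(ω_s−ω_c) = −54(ω_r−ω_c),  ω_s=0, ω_r=1
Stage 1: 20(0−ω_c) = −54(1−ω_c)  ⇒  74ω_c = 54  ⇒  ω_c = 27/37
  ⇒ ω_c¹/ω_r¹ = 27/37
Stage 2: N_ring = 36 + 2·16 = 68
Stage 2: 36(ω_s−ω_c) = −68(ω_r−ω_c),  ω_r=0, ω_c=1
Stage 2: ω_s = 1 − (68/36)(0−1) = 26/9
  ⇒ ω_s²/ω_c² = 26/9
Coupling ω_c² = ω_c¹ ⇒ overall = 27/37 × 26/9 = 78/37

78/37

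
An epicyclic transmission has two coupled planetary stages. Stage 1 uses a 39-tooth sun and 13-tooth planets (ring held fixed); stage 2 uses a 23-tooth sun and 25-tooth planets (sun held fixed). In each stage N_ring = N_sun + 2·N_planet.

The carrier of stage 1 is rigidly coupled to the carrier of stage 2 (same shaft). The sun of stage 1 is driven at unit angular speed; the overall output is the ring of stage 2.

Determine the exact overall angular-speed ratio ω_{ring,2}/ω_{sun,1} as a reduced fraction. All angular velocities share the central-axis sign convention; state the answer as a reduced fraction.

Stage 1: N_ring = 39 + 2·13 = 65
Stage 1: 39(ω_s−ω_c) = −65(ω_r−ω_c),  ω_r=0, ω_s=1
Stage 1: 39(1−ω_c) = −65(0−ω_c)  ⇒  104ω_c = 39  ⇒  ω_c = 3/8
  ⇒ ω_c¹/ω_s¹ = 3/8
Stage 2: N_ring = 23 + 2·25 = 73
Stage 2: 23(ω_s−ω_c) = −73(ω_r−ω_c),  ω_s=0, ω_c=1
Stage 2: ω_r = 1 − (23/73)(0−1) = 96/73
  ⇒ ω_r²/ω_c² = 96/73
Coupling ω_c² = ω_c¹ ⇒ overall = 3/8 × 96/73 = 36/73

36/73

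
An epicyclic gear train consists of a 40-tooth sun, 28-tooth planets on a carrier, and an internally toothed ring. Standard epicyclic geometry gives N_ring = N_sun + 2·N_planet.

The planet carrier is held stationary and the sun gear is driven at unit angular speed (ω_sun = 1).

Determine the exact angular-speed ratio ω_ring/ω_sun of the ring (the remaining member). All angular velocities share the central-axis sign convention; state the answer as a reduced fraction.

N_ring = 40 + 2·28 = 96
40(ω_s−ω_c) = −96(ω_r−ω_c),  ω_c=0, ω_s=1
ω_r = 0 − (40/96)(1−0) = -5/12
ω_r/ω_s = -5/12

-5/12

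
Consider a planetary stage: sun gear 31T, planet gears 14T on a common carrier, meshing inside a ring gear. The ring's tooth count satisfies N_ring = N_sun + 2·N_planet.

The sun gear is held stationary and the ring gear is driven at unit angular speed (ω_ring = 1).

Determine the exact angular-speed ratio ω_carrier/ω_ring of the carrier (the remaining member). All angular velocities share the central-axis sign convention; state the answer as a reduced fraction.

N_ring = 31 + 2·14 = 59
31(ω_s−ω_c) = −59(ω_r−ω_c),  ω_s=0, ω_r=1
31(0−ω_c) = −59(1−ω_c)  ⇒  90ω_c = 59  ⇒  ω_c = 59/90
ω_c/ω_r = 59/90

59/90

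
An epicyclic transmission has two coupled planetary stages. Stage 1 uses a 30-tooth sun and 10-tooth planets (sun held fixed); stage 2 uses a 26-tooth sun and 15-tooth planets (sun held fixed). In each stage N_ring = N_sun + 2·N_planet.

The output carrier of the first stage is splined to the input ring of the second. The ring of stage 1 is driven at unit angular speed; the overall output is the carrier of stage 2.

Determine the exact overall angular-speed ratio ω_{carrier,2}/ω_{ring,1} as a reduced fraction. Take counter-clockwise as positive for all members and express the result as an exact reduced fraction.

Stage 1: N_ring = 30 + 2·10 = 50
Stage 1: 30(ω_s−ω_c) = −50(ω_r−ω_c),  ω_s=0, ω_r=1
Stage 1: 30(0−ω_c) = −50(1−ω_c)  ⇒  80ω_c = 50  ⇒  ω_c = 5/8
  ⇒ ω_c¹/ω_r¹ = 5/8
Stage 2: N_ring = 26 + 2·15 = 56
Stage 2: 26(ω_s−ω_c) = −56(ω_r−ω_c),  ω_s=0, ω_r=1
Stage 2: 26(0−ω_c) = −56(1−ω_c)  ⇒  82ω_c = 56  ⇒  ω_c = 28/41
  ⇒ ω_c²/ω_r² = 28/41
Coupling ω_r² = ω_c¹ ⇒ overall = 5/8 × 28/41 = 35/82

35/82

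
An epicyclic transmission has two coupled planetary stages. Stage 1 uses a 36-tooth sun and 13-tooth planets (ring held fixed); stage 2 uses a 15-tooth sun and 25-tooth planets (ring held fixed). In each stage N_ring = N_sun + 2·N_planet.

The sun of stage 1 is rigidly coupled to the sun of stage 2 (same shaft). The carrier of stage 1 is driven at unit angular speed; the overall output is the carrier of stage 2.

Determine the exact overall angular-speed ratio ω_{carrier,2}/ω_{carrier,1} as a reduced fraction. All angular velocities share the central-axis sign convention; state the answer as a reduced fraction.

Stage 1: N_ring = 36 + 2·13 = 62
Stage 1: 36(ω_s−ω_c) = −62(ω_r−ω_c),  ω_r=0, ω_c=1
Stage 1: ω_s = 1 − (62/36)(0−1) = 49/18
  ⇒ ω_s¹/ω_c¹ = 49/18
Stage 2: N_ring = 15 + 2·25 = 65
Stage 2: 15(ω_s−ω_c) = −65(ω_r−ω_c),  ω_r=0, ω_s=1
Stage 2: 15(1−ω_c) = −65(0−ω_c)  ⇒  80ω_c = 15  ⇒  ω_c = 3/16
  ⇒ ω_c²/ω_s² = 3/16
Coupling ω_s² = ω_s¹ ⇒ overall = 49/18 × 3/16 = 49/96

49/96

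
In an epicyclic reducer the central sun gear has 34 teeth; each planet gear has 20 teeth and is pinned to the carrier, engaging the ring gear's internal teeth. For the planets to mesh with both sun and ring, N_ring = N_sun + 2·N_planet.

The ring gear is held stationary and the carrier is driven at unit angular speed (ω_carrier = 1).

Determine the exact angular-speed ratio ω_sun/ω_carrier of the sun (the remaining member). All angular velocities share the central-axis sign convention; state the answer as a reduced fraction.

N_ring = 34 + 2·20 = 74
34(ω_s−ω_c) = −74(ω_r−ω_c),  ω_r=0, ω_c=1
ω_s = 1 − (74/34)(0−1) = 54/17
ω_s/ω_c = 54/17

54/17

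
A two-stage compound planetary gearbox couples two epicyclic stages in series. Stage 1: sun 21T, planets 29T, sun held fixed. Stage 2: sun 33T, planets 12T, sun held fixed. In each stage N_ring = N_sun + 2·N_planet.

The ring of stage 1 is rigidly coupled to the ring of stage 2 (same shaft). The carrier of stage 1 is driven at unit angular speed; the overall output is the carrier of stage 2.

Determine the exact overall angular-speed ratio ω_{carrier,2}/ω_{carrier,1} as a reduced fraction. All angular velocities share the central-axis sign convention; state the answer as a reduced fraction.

Stage 1: N_ring = 21 + 2·29 = 79
Stage 1: 21(ω_s−ω_c) = −79(ω_r−ω_c),  ω_s=0, ω_c=1
Stage 1: ω_r = 1 − (21/79)(0−1) = 100/79
  ⇒ ω_r¹/ω_c¹ = 100/79
Stage 2: N_ring = 33 + 2·12 = 57
Stage 2: 33(ω_s−ω_c) = −57(ω_r−ω_c),  ω_s=0, ω_r=1
Stage 2: 33(0−ω_c) = −57(1−ω_c)  ⇒  90ω_c = 57  ⇒  ω_c = 19/30
  ⇒ ω_c²/ω_r² = 19/30
Coupling ω_r² = ω_r¹ ⇒ overall = 100/79 × 19/30 = 190/237

190/237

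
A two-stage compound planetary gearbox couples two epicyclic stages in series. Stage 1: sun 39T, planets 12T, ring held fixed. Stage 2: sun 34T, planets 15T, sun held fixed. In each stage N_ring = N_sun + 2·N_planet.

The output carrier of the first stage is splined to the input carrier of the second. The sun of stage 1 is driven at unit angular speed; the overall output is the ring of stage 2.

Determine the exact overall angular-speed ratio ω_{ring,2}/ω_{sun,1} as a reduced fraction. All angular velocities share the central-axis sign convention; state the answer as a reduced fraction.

637/1088

Stage 1: N_ring = 39 + 2·12 = 63
Stage 1: 39(ω_s−ω_c) = −63(ω_r−ω_c),  ω_r=0, ω_s=1
Stage 1: 39(1−ω_c) = −63(0−ω_c)  ⇒  102ω_c = 39  ⇒  ω_c = 13/34
  ⇒ ω_c¹/ω_s¹ = 13/34
Stage 2: N_ring = 34 + 2·15 = 64
Stage 2: 34(ω_s−ω_c) = −64(ω_r−ω_c),  ω_s=0, ω_c=1
Stage 2: ω_r = 1 − (34/64)(0−1) = 49/32
  ⇒ ω_r²/ω_c² = 49/32
Coupling ω_c² = ω_c¹ ⇒ overall = 13/34 × 49/32 = 637/1088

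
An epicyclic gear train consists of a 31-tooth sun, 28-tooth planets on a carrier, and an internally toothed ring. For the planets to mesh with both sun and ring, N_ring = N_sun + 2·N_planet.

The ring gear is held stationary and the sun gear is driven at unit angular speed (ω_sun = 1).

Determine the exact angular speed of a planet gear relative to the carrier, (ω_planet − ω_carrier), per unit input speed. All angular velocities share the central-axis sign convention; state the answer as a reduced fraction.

-2697/3304

N_ring = 31 + 2·28 = 87
31(ω_s−ω_c) = −87(ω_r−ω_c),  ω_r=0, ω_s=1
31(1−ω_c) = −87(0−ω_c)  ⇒  118ω_c = 31  ⇒  ω_c = 31/118
sun–planet: 31·(1−31/118) = −28·(ω_p−ω_c)  ⇒  ω_p−ω_c = −(31/28)·(87/118) = -2697/3304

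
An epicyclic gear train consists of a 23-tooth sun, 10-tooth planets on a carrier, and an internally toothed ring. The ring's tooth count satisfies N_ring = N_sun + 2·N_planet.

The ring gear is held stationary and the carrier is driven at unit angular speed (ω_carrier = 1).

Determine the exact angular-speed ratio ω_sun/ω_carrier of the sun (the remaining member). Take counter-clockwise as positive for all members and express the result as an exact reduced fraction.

66/23

N_ring = 23 + 2·10 = 43
23(ω_s−ω_c) = −43(ω_r−ω_c),  ω_r=0, ω_c=1
ω_s = 1 − (43/23)(0−1) = 66/23
ω_s/ω_c = 66/23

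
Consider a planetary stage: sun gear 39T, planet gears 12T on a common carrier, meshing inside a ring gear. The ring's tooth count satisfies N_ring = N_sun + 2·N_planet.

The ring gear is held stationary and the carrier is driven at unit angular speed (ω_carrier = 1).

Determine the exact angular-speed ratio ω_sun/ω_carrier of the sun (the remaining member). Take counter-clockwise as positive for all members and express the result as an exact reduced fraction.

N_ring = 39 + 2·12 = 63
39(ω_s−ω_c) = −63(ω_r−ω_c),  ω_r=0, ω_c=1
ω_s = 1 − (63/39)(0−1) = 34/13
ω_s/ω_c = 34/13

34/13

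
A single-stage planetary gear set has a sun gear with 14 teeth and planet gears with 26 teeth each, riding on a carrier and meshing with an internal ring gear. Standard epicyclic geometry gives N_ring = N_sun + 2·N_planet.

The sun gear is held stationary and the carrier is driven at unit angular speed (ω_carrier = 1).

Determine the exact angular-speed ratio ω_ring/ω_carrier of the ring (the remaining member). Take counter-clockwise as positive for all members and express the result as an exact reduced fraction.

40/33

N_ring = 14 + 2·26 = 66
14(ω_s−ω_c) = −66(ω_r−ω_c),  ω_s=0, ω_c=1
ω_r = 1 − (14/66)(0−1) = 40/33
ω_r/ω_c = 40/33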